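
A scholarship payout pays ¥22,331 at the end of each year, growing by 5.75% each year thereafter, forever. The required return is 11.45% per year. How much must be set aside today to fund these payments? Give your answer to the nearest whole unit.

¥391,772

Periodic rate r = 0.1145 per year.
Growing perpetuity (Gordon): PV = PMT₁ / (r − g) = 22,331 / (r − 0.0575) = ¥391,772.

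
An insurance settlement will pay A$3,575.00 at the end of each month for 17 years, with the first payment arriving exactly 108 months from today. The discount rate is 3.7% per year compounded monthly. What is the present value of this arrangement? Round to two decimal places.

Ordinary annuity of 204 payments, first payment at period 108.
Periodic rate r = 0.037/12 per month; n is counted in months.
The ordinary-annuity PV formula values the stream one period before the first payment (period 107); discount that back 107 periods:
PV₀ = 3,575 × [1 − (1+r)^−204] / r × (1+r)^−107 = A$388,969.50

A$388,969.50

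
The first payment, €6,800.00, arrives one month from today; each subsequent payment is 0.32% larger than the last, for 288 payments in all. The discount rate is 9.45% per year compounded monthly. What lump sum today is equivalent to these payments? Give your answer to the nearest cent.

€1,073,293.31

Periodic rate r = 0.0945/12 per month; n is counted in months.
Growing ordinary annuity: PV = PMT₁ × [1 − ((1+g)/(1+r))^n] / (r − g) = 6,800 × [1 − ((1+0.0032)/(1+r))^288] / (r − 0.0032) = €1,073,293.31.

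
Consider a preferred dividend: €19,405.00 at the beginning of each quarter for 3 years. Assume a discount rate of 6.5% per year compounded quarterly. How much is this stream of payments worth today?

This is an annuity due: 12 payments of €19,405.00 at the beginning of each quarter.
Periodic rate r = 0.065/4 per quarter; n is counted in quarters.
PV = PMT × [(1 − (1+r)^−n)/r] × (1+r) = 19,405 × [1 − (1+r)^−12] / r × (1+r) = €213,434.18

€213,434.18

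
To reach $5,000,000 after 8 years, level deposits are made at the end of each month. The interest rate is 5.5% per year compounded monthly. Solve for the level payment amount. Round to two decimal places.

$41,579.94

Level ordinary annuity; solve FV = PMT × [((1+r)^n − 1)/r] for PMT.
Periodic rate r = 0.055/12 per month; n is counted in months.
With n = 96: PMT = 5,000,000 / ([((1+r)^n − 1)/r]) = $41,579.94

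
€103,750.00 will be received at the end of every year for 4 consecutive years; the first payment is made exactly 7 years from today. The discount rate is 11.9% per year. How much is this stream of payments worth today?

€160,848.73

Ordinary annuity of 4 payments, first payment at period 7.
Periodic rate r = 0.119 per year.
The ordinary-annuity PV formula values the stream one period before the first payment (period 6); discount that back 6 periods:
PV₀ = 103,750 × [1 − (1+r)^−4] / r × (1+r)^−6 = €160,848.73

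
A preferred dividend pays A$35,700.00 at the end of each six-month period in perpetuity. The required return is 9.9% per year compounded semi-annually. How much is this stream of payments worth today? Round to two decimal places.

A$721,212.12

Periodic rate r = 0.099/2 per half-year.
Level perpetuity: PV = PMT / r = 35,700 / (0.099/2) = A$721,212.12.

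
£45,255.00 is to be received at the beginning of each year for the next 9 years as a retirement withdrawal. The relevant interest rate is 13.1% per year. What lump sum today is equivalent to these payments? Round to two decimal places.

£261,681.91

This is an annuity due: 9 payments of £45,255.00 at the beginning of each year.
Periodic rate r = 0.131 per year.
PV = PMT × [(1 − (1+r)^−n)/r] × (1+r) = 45,255 × [1 − (1+r)^−9] / r × (1+r) = £261,681.91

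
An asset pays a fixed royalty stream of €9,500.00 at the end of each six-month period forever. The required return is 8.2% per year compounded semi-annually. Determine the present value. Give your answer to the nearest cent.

Periodic rate r = 0.082/2 per half-year.
Level perpetuity: PV = PMT / r = 9,500 / (0.082/2) = €231,707.32.

€231,707.32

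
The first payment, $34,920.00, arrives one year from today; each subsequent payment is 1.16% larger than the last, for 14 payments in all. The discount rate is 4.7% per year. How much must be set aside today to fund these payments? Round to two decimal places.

Periodic rate r = 0.047 per year.
Growing ordinary annuity: PV = PMT₁ × [1 − ((1+g)/(1+r))^n] / (r − g) = 34,920 × [1 − ((1+0.0116)/(1+r))^14] / (r − 0.0116) = $376,986.70.

$376,986.70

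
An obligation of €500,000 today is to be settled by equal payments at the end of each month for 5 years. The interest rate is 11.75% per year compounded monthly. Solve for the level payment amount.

€11,059.16

Level ordinary annuity; solve PV = PMT × [(1 − (1+r)^−n)/r] for PMT.
Periodic rate r = 0.1175/12 per month; n is counted in months.
With n = 60: PMT = 500,000 / ([(1 − (1+r)^−n)/r]) = €11,059.16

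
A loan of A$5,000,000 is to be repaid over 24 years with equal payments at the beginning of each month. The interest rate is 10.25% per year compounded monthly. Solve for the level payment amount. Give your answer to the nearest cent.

Level annuity due; solve PV = PMT × [(1 − (1+r)^−n)/r] × (1+r) for PMT.
Periodic rate r = 0.1025/12 per month; n is counted in months.
With n = 288: PMT = 5,000,000 / ([(1 − (1+r)^−n)/r] × (1+r)) = A$46,347.94

A$46,347.94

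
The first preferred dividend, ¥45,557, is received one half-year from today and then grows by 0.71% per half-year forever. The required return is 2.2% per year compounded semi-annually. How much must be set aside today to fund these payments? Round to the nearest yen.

¥11,681,282

Periodic rate r = 0.022/2 per half-year.
Growing perpetuity (Gordon): PV = PMT₁ / (r − g) = 45,557 / (r − 0.0071) = ¥11,681,282.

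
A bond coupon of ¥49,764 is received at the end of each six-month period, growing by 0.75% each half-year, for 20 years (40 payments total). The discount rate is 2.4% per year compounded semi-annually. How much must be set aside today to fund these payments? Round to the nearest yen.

Periodic rate r = 0.024/2 per half-year; n is counted in half-years.
Growing ordinary annuity: PV = PMT₁ × [1 − ((1+g)/(1+r))^n] / (r − g) = 49,764 × [1 − ((1+0.0075)/(1+r))^40] / (r − 0.0075) = ¥1,805,626.

¥1,805,626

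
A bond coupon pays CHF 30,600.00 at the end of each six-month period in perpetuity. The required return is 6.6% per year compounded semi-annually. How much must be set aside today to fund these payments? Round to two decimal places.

Periodic rate r = 0.066/2 per half-year.
Level perpetuity: PV = PMT / r = 30,600 / (0.066/2) = CHF 927,272.73.

CHF 927,272.73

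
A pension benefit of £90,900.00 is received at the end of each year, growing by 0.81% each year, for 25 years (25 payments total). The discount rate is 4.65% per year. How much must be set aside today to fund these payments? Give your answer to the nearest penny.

Periodic rate r = 0.0465 per year.
Growing ordinary annuity: PV = PMT₁ × [1 − ((1+g)/(1+r))^n] / (r − g) = 90,900 × [1 − ((1+0.0081)/(1+r))^25] / (r − 0.0081) = £1,437,488.83.

£1,437,488.83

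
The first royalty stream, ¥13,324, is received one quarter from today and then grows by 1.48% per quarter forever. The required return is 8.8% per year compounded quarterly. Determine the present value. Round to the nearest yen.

¥1,850,556

Periodic rate r = 0.088/4 per quarter.
Growing perpetuity (Gordon): PV = PMT₁ / (r − g) = 13,324 / (r − 0.0148) = ¥1,850,556.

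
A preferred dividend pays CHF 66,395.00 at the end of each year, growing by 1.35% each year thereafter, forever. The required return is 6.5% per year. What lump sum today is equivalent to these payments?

Periodic rate r = 0.065 per year.
Growing perpetuity (Gordon): PV = PMT₁ / (r − g) = 66,395 / (r − 0.0135) = CHF 1,289,223.30.

CHF 1,289,223.30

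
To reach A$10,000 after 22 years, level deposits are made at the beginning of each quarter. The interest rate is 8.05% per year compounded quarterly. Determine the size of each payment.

A$41.32

Level annuity due; solve FV = PMT × [((1+r)^n − 1)/r] × (1+r) for PMT.
Periodic rate r = 0.0805/4 per quarter; n is counted in quarters.
With n = 88: PMT = 10,000 / ([((1+r)^n − 1)/r] × (1+r)) = A$41.32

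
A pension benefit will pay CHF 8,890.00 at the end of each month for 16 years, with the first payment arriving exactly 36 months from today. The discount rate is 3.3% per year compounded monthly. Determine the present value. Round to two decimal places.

CHF 1,203,333.44

Ordinary annuity of 192 payments, first payment at period 36.
Periodic rate r = 0.033/12 per month; n is counted in months.
The ordinary-annuity PV formula values the stream one period before the first payment (period 35); discount that back 35 periods:
PV₀ = 8,890 × [1 − (1+r)^−192] / r × (1+r)^−35 = CHF 1,203,333.44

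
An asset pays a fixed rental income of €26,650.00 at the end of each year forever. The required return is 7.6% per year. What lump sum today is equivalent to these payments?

€350,657.89

Periodic rate r = 0.076 per year.
Level perpetuity: PV = PMT / r = 26,650 / (0.076) = €350,657.89.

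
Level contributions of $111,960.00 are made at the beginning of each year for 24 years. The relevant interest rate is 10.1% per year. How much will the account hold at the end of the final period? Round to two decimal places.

$11,065,920.62

This is an annuity due: 24 deposits of $111,960.00 at the beginning of each year.
Periodic rate r = 0.101 per year.
FV = PMT × [((1+r)^n − 1)/r] × (1+r) = 111,960 × [(1+r)^24 − 1] / r × (1+r) = $11,065,920.62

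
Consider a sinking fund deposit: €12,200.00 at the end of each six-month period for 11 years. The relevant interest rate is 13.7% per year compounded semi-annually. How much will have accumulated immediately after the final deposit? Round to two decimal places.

This is an ordinary annuity: 22 deposits of €12,200.00 at the end of each six-month period.
Periodic rate r = 0.137/2 per half-year; n is counted in half-years.
FV = PMT × [((1+r)^n − 1)/r] = 12,200 × [(1+r)^22 − 1] / r = €586,981.32

€586,981.32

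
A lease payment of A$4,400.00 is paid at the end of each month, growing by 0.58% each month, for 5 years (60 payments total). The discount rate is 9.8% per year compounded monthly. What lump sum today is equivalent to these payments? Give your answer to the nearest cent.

A$244,523.46

Periodic rate r = 0.098/12 per month; n is counted in months.
Growing ordinary annuity: PV = PMT₁ × [1 − ((1+g)/(1+r))^n] / (r − g) = 4,400 × [1 − ((1+0.0058)/(1+r))^60] / (r − 0.0058) = A$244,523.46.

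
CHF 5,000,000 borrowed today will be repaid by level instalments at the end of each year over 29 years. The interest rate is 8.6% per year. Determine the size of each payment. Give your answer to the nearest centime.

Level ordinary annuity; solve PV = PMT × [(1 − (1+r)^−n)/r] for PMT.
Periodic rate r = 0.086 per year.
With n = 29: PMT = 5,000,000 / ([(1 − (1+r)^−n)/r]) = CHF 473,254.34

CHF 473,254.34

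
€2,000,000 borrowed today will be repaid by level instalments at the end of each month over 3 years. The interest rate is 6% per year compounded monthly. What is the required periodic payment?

€60,843.87

Level ordinary annuity; solve PV = PMT × [(1 − (1+r)^−n)/r] for PMT.
Periodic rate r = 0.06/12 per month; n is counted in months.
With n = 36: PMT = 2,000,000 / ([(1 − (1+r)^−n)/r]) = €60,843.87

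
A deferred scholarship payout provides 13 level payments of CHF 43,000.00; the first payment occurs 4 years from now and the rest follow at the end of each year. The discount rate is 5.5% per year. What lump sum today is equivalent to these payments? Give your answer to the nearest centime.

CHF 333,861.83

Ordinary annuity of 13 payments, first payment at period 4.
Periodic rate r = 0.055 per year.
The ordinary-annuity PV formula values the stream one period before the first payment (period 3); discount that back 3 periods:
PV₀ = 43,000 × [1 − (1+r)^−13] / r × (1+r)^−3 = CHF 333,861.83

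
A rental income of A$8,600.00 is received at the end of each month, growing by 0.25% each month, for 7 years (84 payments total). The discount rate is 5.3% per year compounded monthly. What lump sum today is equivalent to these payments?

Periodic rate r = 0.053/12 per month; n is counted in months.
Growing ordinary annuity: PV = PMT₁ × [1 − ((1+g)/(1+r))^n] / (r − g) = 8,600 × [1 − ((1+0.0025)/(1+r))^84] / (r − 0.0025) = A$665,126.16.

A$665,126.16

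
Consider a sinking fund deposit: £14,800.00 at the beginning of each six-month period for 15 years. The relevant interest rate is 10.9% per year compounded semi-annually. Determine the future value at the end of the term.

This is an annuity due: 30 deposits of £14,800.00 at the beginning of each six-month period.
Periodic rate r = 0.109/2 per half-year; n is counted in half-years.
FV = PMT × [((1+r)^n − 1)/r] × (1+r) = 14,800 × [(1+r)^30 − 1] / r × (1+r) = £1,120,689.68

£1,120,689.68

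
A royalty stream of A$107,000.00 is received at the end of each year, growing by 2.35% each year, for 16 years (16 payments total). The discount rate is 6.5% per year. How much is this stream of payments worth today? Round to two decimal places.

Periodic rate r = 0.065 per year.
Growing ordinary annuity: PV = PMT₁ × [1 − ((1+g)/(1+r))^n] / (r − g) = 107,000 × [1 − ((1+0.0235)/(1+r))^16] / (r − 0.0235) = A$1,213,266.56.

A$1,213,266.56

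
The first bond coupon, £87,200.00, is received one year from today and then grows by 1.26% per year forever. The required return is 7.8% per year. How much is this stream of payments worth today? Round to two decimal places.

£1,333,333.33

Periodic rate r = 0.078 per year.
Growing perpetuity (Gordon): PV = PMT₁ / (r − g) = 87,200 / (r − 0.0126) = £1,333,333.33.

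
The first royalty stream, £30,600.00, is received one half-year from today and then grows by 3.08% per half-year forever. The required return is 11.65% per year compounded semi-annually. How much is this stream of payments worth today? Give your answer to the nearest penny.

Periodic rate r = 0.1165/2 per half-year.
Growing perpetuity (Gordon): PV = PMT₁ / (r − g) = 30,600 / (r − 0.0308) = £1,114,754.10.

£1,114,754.10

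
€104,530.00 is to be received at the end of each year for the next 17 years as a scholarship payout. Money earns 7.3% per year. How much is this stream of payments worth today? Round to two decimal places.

€999,679.94

This is an ordinary annuity: 17 payments of €104,530.00 at the end of each year.
Periodic rate r = 0.073 per year.
PV = PMT × [(1 − (1+r)^−n)/r] = 104,530 × [1 − (1+r)^−17] / r = €999,679.94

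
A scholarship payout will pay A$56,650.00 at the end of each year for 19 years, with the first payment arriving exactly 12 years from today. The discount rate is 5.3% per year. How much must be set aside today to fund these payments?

Ordinary annuity of 19 payments, first payment at period 12.
Periodic rate r = 0.053 per year.
The ordinary-annuity PV formula values the stream one period before the first payment (period 11); discount that back 11 periods:
PV₀ = 56,650 × [1 − (1+r)^−19] / r × (1+r)^−11 = A$378,611.79

A$378,611.79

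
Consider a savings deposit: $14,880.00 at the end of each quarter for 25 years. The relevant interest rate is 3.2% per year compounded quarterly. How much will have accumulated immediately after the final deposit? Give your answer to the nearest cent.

This is an ordinary annuity: 100 deposits of $14,880.00 at the end of each quarter.
Periodic rate r = 0.032/4 per quarter; n is counted in quarters.
FV = PMT × [((1+r)^n − 1)/r] = 14,880 × [(1+r)^100 − 1] / r = $2,266,350.88

$2,266,350.88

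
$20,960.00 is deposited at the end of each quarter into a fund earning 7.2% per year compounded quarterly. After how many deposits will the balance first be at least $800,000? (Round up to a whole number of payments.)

Periodic rate r = 0.072/4 per quarter; n is counted in quarters.
Ordinary annuity FV: 800,000 = 20,960 × [((1+r)^n − 1)/r].
(1+r)^n = 1 + 800,000 × r / 20,960, so n = ln(1 + 800,000·r/20,960) / ln(1+r) = 29.31.
Round up to a whole number of payments: n = 30.

30 payments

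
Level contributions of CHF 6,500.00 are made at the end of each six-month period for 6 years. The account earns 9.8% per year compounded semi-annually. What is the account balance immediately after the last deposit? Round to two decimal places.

CHF 102,864.41

This is an ordinary annuity: 12 deposits of CHF 6,500.00 at the end of each six-month period.
Periodic rate r = 0.098/2 per half-year; n is counted in half-years.
FV = PMT × [((1+r)^n − 1)/r] = 6,500 × [(1+r)^12 − 1] / r = CHF 102,864.41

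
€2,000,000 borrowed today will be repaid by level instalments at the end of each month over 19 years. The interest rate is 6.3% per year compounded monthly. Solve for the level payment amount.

Level ordinary annuity; solve PV = PMT × [(1 − (1+r)^−n)/r] for PMT.
Periodic rate r = 0.063/12 per month; n is counted in months.
With n = 228: PMT = 2,000,000 / ([(1 − (1+r)^−n)/r]) = €15,065.57

€15,065.57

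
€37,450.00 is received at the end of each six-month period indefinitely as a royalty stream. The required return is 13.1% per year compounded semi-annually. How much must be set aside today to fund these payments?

€571,755.73

Periodic rate r = 0.131/2 per half-year.
Level perpetuity: PV = PMT / r = 37,450 / (0.131/2) = €571,755.73.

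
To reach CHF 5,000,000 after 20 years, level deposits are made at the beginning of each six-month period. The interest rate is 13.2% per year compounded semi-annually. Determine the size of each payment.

CHF 26,033.74

Level annuity due; solve FV = PMT × [((1+r)^n − 1)/r] × (1+r) for PMT.
Periodic rate r = 0.132/2 per half-year; n is counted in half-years.
With n = 40: PMT = 5,000,000 / ([((1+r)^n − 1)/r] × (1+r)) = CHF 26,033.74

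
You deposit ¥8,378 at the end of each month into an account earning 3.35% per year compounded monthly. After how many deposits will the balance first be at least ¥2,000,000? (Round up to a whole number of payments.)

Periodic rate r = 0.0335/12 per month; n is counted in months.
Ordinary annuity FV: 2,000,000 = 8,378 × [((1+r)^n − 1)/r].
(1+r)^n = 1 + 2,000,000 × r / 8,378, so n = ln(1 + 2,000,000·r/8,378) / ln(1+r) = 183.19.
Round up to a whole number of payments: n = 184.

184 payments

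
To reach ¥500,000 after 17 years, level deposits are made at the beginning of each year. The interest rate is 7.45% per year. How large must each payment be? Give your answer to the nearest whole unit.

¥14,490

Level annuity due; solve FV = PMT × [((1+r)^n − 1)/r] × (1+r) for PMT.
Periodic rate r = 0.0745 per year.
With n = 17: PMT = 500,000 / ([((1+r)^n − 1)/r] × (1+r)) = ¥14,490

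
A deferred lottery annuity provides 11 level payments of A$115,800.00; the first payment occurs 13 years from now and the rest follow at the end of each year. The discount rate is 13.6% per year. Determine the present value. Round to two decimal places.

Ordinary annuity of 11 payments, first payment at period 13.
Periodic rate r = 0.136 per year.
The ordinary-annuity PV formula values the stream one period before the first payment (period 12); discount that back 12 periods:
PV₀ = 115,800 × [1 − (1+r)^−11] / r × (1+r)^−12 = A$139,005.69

A$139,005.69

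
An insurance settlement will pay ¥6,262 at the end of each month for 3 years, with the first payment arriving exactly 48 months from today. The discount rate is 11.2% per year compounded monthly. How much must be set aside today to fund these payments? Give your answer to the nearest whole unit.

Ordinary annuity of 36 payments, first payment at period 48.
Periodic rate r = 0.112/12 per month; n is counted in months.
The ordinary-annuity PV formula values the stream one period before the first payment (period 47); discount that back 47 periods:
PV₀ = 6,262 × [1 − (1+r)^−36] / r × (1+r)^−47 = ¥123,245

¥123,245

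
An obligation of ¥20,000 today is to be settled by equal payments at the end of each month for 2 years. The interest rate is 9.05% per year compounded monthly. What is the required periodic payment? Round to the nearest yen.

¥914

Level ordinary annuity; solve PV = PMT × [(1 − (1+r)^−n)/r] for PMT.
Periodic rate r = 0.0905/12 per month; n is counted in months.
With n = 24: PMT = 20,000 / ([(1 − (1+r)^−n)/r]) = ¥914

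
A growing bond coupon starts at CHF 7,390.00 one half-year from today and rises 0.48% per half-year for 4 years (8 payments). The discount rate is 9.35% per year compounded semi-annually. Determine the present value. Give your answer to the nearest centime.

CHF 49,161.51

Periodic rate r = 0.0935/2 per half-year; n is counted in half-years.
Growing ordinary annuity: PV = PMT₁ × [1 − ((1+g)/(1+r))^n] / (r − g) = 7,390 × [1 − ((1+0.0048)/(1+r))^8] / (r − 0.0048) = CHF 49,161.51.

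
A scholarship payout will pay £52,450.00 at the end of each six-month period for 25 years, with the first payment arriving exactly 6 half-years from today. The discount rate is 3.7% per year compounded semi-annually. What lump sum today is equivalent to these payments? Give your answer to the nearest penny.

£1,552,366.53

Ordinary annuity of 50 payments, first payment at period 6.
Periodic rate r = 0.037/2 per half-year; n is counted in half-years.
The ordinary-annuity PV formula values the stream one period before the first payment (period 5); discount that back 5 periods:
PV₀ = 52,450 × [1 − (1+r)^−50] / r × (1+r)^−5 = £1,552,366.53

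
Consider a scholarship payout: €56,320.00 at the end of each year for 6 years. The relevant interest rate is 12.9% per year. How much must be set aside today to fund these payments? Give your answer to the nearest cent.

This is an ordinary annuity: 6 payments of €56,320.00 at the end of each year.
Periodic rate r = 0.129 per year.
PV = PMT × [(1 − (1+r)^−n)/r] = 56,320 × [1 − (1+r)^−6] / r = €225,770.37

€225,770.37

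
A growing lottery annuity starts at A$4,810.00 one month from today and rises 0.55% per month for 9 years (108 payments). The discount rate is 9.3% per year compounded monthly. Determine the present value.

A$458,496.24

Periodic rate r = 0.093/12 per month; n is counted in months.
Growing ordinary annuity: PV = PMT₁ × [1 − ((1+g)/(1+r))^n] / (r − g) = 4,810 × [1 − ((1+0.0055)/(1+r))^108] / (r − 0.0055) = A$458,496.24.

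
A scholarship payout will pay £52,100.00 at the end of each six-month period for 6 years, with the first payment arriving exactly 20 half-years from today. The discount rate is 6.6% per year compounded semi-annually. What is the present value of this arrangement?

Ordinary annuity of 12 payments, first payment at period 20.
Periodic rate r = 0.066/2 per half-year; n is counted in half-years.
The ordinary-annuity PV formula values the stream one period before the first payment (period 19); discount that back 19 periods:
PV₀ = 52,100 × [1 − (1+r)^−12] / r × (1+r)^−19 = £274,906.51

£274,906.51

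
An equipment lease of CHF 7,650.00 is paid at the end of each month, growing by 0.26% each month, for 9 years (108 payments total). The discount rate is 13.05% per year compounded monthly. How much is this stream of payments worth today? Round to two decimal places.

Periodic rate r = 0.1305/12 per month; n is counted in months.
Growing ordinary annuity: PV = PMT₁ × [1 − ((1+g)/(1+r))^n] / (r − g) = 7,650 × [1 − ((1+0.0026)/(1+r))^108] / (r − 0.0026) = CHF 543,966.80.

CHF 543,966.80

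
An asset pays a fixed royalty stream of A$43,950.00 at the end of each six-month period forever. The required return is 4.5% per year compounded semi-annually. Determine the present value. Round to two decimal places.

A$1,953,333.33

Periodic rate r = 0.045/2 per half-year.
Level perpetuity: PV = PMT / r = 43,950 / (0.045/2) = A$1,953,333.33.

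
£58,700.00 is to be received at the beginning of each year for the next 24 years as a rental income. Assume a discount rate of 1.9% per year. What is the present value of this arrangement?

This is an annuity due: 24 payments of £58,700.00 at the beginning of each year.
Periodic rate r = 0.019 per year.
PV = PMT × [(1 − (1+r)^−n)/r] × (1+r) = 58,700 × [1 − (1+r)^−24] / r × (1+r) = £1,144,263.43

£1,144,263.43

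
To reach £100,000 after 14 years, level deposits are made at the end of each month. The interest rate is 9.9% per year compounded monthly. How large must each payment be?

Level ordinary annuity; solve FV = PMT × [((1+r)^n − 1)/r] for PMT.
Periodic rate r = 0.099/12 per month; n is counted in months.
With n = 168: PMT = 100,000 / ([((1+r)^n − 1)/r]) = £277.20

£277.20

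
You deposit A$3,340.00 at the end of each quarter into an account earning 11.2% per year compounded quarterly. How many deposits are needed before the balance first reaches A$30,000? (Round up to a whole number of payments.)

9 payments

Periodic rate r = 0.112/4 per quarter; n is counted in quarters.
Ordinary annuity FV: 30,000 = 3,340 × [((1+r)^n − 1)/r].
(1+r)^n = 1 + 30,000 × r / 3,340, so n = ln(1 + 30,000·r/3,340) / ln(1+r) = 8.12.
Round up to a whole number of payments: n = 9.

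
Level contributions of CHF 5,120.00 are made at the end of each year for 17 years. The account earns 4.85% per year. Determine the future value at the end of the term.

This is an ordinary annuity: 17 deposits of CHF 5,120.00 at the end of each year.
Periodic rate r = 0.0485 per year.
FV = PMT × [((1+r)^n − 1)/r] = 5,120 × [(1+r)^17 − 1] / r = CHF 130,584.98

CHF 130,584.98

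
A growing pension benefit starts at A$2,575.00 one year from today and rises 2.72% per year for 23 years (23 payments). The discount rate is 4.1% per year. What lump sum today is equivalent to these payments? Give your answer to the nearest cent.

A$49,317.57

Periodic rate r = 0.041 per year.
Growing ordinary annuity: PV = PMT₁ × [1 − ((1+g)/(1+r))^n] / (r − g) = 2,575 × [1 − ((1+0.0272)/(1+r))^23] / (r − 0.0272) = A$49,317.57.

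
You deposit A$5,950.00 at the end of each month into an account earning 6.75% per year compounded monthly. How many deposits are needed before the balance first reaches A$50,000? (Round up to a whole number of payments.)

9 payments

Periodic rate r = 0.0675/12 per month; n is counted in months.
Ordinary annuity FV: 50,000 = 5,950 × [((1+r)^n − 1)/r].
(1+r)^n = 1 + 50,000 × r / 5,950, so n = ln(1 + 50,000·r/5,950) / ln(1+r) = 8.23.
Round up to a whole number of payments: n = 9.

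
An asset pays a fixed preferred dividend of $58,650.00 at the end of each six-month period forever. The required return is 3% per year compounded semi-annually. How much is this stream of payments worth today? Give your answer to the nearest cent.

Periodic rate r = 0.03/2 per half-year.
Level perpetuity: PV = PMT / r = 58,650 / (0.03/2) = $3,910,000.00.

$3,910,000.00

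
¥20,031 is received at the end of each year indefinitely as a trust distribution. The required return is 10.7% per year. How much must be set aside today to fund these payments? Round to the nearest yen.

¥187,206

Periodic rate r = 0.107 per year.
Level perpetuity: PV = PMT / r = 20,031 / (0.107) = ¥187,206.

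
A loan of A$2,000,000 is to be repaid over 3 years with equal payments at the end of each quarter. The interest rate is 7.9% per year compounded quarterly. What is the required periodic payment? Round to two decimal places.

Level ordinary annuity; solve PV = PMT × [(1 − (1+r)^−n)/r] for PMT.
Periodic rate r = 0.079/4 per quarter; n is counted in quarters.
With n = 12: PMT = 2,000,000 / ([(1 − (1+r)^−n)/r]) = A$188,828.95

A$188,828.95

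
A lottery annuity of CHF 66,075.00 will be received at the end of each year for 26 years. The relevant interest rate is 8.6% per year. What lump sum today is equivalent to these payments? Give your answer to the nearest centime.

This is an ordinary annuity: 26 payments of CHF 66,075.00 at the end of each year.
Periodic rate r = 0.086 per year.
PV = PMT × [(1 − (1+r)^−n)/r] = 66,075 × [1 − (1+r)^−26] / r = CHF 678,371.80

CHF 678,371.80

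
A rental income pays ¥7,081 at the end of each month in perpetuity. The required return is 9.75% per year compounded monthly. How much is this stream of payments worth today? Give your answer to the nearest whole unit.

¥871,508

Periodic rate r = 0.0975/12 per month.
Level perpetuity: PV = PMT / r = 7,081 / (0.0975/12) = ¥871,508.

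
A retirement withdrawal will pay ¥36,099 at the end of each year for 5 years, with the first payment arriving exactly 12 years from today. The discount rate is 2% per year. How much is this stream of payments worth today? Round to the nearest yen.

Ordinary annuity of 5 payments, first payment at period 12.
Periodic rate r = 0.02 per year.
The ordinary-annuity PV formula values the stream one period before the first payment (period 11); discount that back 11 periods:
PV₀ = 36,099 × [1 − (1+r)^−5] / r × (1+r)^−11 = ¥136,846

¥136,846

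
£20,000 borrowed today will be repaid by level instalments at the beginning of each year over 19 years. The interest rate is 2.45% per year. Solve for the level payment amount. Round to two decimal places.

£1,297.40

Level annuity due; solve PV = PMT × [(1 − (1+r)^−n)/r] × (1+r) for PMT.
Periodic rate r = 0.0245 per year.
With n = 19: PMT = 20,000 / ([(1 − (1+r)^−n)/r] × (1+r)) = £1,297.40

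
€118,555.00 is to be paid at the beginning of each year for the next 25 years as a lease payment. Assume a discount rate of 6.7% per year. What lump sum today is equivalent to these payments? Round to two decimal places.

€1,514,869.24

This is an annuity due: 25 payments of €118,555.00 at the beginning of each year.
Periodic rate r = 0.067 per year.
PV = PMT × [(1 − (1+r)^−n)/r] × (1+r) = 118,555 × [1 − (1+r)^−25] / r × (1+r) = €1,514,869.24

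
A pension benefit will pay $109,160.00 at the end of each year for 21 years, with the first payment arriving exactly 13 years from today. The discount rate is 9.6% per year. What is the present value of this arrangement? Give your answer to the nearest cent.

Ordinary annuity of 21 payments, first payment at period 13.
Periodic rate r = 0.096 per year.
The ordinary-annuity PV formula values the stream one period before the first payment (period 12); discount that back 12 periods:
PV₀ = 109,160 × [1 − (1+r)^−21] / r × (1+r)^−12 = $323,286.45

$323,286.45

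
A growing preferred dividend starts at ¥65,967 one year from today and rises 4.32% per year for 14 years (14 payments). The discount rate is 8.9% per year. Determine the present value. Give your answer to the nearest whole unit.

¥651,073

Periodic rate r = 0.089 per year.
Growing ordinary annuity: PV = PMT₁ × [1 − ((1+g)/(1+r))^n] / (r − g) = 65,967 × [1 − ((1+0.0432)/(1+r))^14] / (r − 0.0432) = ¥651,073.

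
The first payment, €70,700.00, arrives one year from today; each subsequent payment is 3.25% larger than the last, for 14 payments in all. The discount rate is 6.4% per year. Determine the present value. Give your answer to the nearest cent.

€770,819.67

Periodic rate r = 0.064 per year.
Growing ordinary annuity: PV = PMT₁ × [1 − ((1+g)/(1+r))^n] / (r − g) = 70,700 × [1 − ((1+0.0325)/(1+r))^14] / (r − 0.0325) = €770,819.67.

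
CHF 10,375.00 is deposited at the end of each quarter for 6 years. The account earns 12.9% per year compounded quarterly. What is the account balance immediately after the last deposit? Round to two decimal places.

CHF 367,416.05

This is an ordinary annuity: 24 deposits of CHF 10,375.00 at the end of each quarter.
Periodic rate r = 0.129/4 per quarter; n is counted in quarters.
FV = PMT × [((1+r)^n − 1)/r] = 10,375 × [(1+r)^24 − 1] / r = CHF 367,416.05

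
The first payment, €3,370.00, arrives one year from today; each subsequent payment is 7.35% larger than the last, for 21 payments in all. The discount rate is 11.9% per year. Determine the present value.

€43,089.62

Periodic rate r = 0.119 per year.
Growing ordinary annuity: PV = PMT₁ × [1 − ((1+g)/(1+r))^n] / (r − g) = 3,370 × [1 − ((1+0.0735)/(1+r))^21] / (r − 0.0735) = €43,089.62.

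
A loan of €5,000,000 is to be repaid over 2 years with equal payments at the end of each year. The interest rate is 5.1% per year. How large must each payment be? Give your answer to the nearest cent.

Level ordinary annuity; solve PV = PMT × [(1 − (1+r)^−n)/r] for PMT.
Periodic rate r = 0.051 per year.
With n = 2: PMT = 5,000,000 / ([(1 − (1+r)^−n)/r]) = €2,692,835.20

€2,692,835.20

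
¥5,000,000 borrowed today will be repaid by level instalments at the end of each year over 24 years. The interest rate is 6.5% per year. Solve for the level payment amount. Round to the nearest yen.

Level ordinary annuity; solve PV = PMT × [(1 − (1+r)^−n)/r] for PMT.
Periodic rate r = 0.065 per year.
With n = 24: PMT = 5,000,000 / ([(1 − (1+r)^−n)/r]) = ¥416,988

¥416,988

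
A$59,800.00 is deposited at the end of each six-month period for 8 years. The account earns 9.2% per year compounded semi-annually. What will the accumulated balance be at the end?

A$1,369,625.27

This is an ordinary annuity: 16 deposits of A$59,800.00 at the end of each six-month period.
Periodic rate r = 0.092/2 per half-year; n is counted in half-years.
FV = PMT × [((1+r)^n − 1)/r] = 59,800 × [(1+r)^16 − 1] / r = A$1,369,625.27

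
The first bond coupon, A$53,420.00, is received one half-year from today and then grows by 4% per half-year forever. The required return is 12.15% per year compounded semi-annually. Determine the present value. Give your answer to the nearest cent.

A$2,574,457.83

Periodic rate r = 0.1215/2 per half-year.
Growing perpetuity (Gordon): PV = PMT₁ / (r − g) = 53,420 / (r − 0.04) = A$2,574,457.83.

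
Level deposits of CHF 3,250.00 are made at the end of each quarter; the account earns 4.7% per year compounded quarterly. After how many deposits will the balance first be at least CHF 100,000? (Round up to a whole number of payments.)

27 payments

Periodic rate r = 0.047/4 per quarter; n is counted in quarters.
Ordinary annuity FV: 100,000 = 3,250 × [((1+r)^n − 1)/r].
(1+r)^n = 1 + 100,000 × r / 3,250, so n = ln(1 + 100,000·r/3,250) / ln(1+r) = 26.42.
Round up to a whole number of payments: n = 27.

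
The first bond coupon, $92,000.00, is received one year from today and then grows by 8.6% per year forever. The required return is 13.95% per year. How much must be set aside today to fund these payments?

$1,719,626.17

Periodic rate r = 0.1395 per year.
Growing perpetuity (Gordon): PV = PMT₁ / (r − g) = 92,000 / (r − 0.086) = $1,719,626.17.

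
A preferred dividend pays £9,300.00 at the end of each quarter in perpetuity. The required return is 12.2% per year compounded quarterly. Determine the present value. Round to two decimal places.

£304,918.03

Periodic rate r = 0.122/4 per quarter.
Level perpetuity: PV = PMT / r = 9,300 / (0.122/4) = £304,918.03.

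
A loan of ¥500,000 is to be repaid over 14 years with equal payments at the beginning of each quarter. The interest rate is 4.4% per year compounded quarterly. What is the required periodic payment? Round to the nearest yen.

¥11,876

Level annuity due; solve PV = PMT × [(1 − (1+r)^−n)/r] × (1+r) for PMT.
Periodic rate r = 0.044/4 per quarter; n is counted in quarters.
With n = 56: PMT = 500,000 / ([(1 − (1+r)^−n)/r] × (1+r)) = ¥11,876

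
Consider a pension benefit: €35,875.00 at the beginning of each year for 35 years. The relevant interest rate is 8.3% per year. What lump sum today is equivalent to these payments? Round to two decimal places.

This is an annuity due: 35 payments of €35,875.00 at the beginning of each year.
Periodic rate r = 0.083 per year.
PV = PMT × [(1 − (1+r)^−n)/r] × (1+r) = 35,875 × [1 − (1+r)^−35] / r × (1+r) = €439,373.21

€439,373.21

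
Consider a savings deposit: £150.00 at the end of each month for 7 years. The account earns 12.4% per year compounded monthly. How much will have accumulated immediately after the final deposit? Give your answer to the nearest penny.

This is an ordinary annuity: 84 deposits of £150.00 at the end of each month.
Periodic rate r = 0.124/12 per month; n is counted in months.
FV = PMT × [((1+r)^n − 1)/r] = 150 × [(1+r)^84 − 1] / r = £19,909.67

£19,909.67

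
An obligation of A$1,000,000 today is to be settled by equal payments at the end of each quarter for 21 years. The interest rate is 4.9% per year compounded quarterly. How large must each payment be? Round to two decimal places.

A$19,128.83

Level ordinary annuity; solve PV = PMT × [(1 − (1+r)^−n)/r] for PMT.
Periodic rate r = 0.049/4 per quarter; n is counted in quarters.
With n = 84: PMT = 1,000,000 / ([(1 − (1+r)^−n)/r]) = A$19,128.83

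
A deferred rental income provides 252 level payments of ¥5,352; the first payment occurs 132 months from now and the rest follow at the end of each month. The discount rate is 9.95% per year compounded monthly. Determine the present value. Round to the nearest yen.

Ordinary annuity of 252 payments, first payment at period 132.
Periodic rate r = 0.0995/12 per month; n is counted in months.
The ordinary-annuity PV formula values the stream one period before the first payment (period 131); discount that back 131 periods:
PV₀ = 5,352 × [1 − (1+r)^−252] / r × (1+r)^−131 = ¥191,506

¥191,506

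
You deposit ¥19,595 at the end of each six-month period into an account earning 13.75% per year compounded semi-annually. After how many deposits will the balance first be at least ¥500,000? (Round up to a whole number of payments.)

16 payments

Periodic rate r = 0.1375/2 per half-year; n is counted in half-years.
Ordinary annuity FV: 500,000 = 19,595 × [((1+r)^n − 1)/r].
(1+r)^n = 1 + 500,000 × r / 19,595, so n = ln(1 + 500,000·r/19,595) / ln(1+r) = 15.24.
Round up to a whole number of payments: n = 16.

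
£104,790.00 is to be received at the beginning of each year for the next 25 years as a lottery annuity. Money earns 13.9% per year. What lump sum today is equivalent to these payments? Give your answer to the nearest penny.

£825,505.64

This is an annuity due: 25 payments of £104,790.00 at the beginning of each year.
Periodic rate r = 0.139 per year.
PV = PMT × [(1 − (1+r)^−n)/r] × (1+r) = 104,790 × [1 − (1+r)^−25] / r × (1+r) = £825,505.64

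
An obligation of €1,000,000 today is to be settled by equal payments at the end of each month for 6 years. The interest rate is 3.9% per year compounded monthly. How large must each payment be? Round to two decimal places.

€15,599.66

Level ordinary annuity; solve PV = PMT × [(1 − (1+r)^−n)/r] for PMT.
Periodic rate r = 0.039/12 per month; n is counted in months.
With n = 72: PMT = 1,000,000 / ([(1 − (1+r)^−n)/r]) = €15,599.66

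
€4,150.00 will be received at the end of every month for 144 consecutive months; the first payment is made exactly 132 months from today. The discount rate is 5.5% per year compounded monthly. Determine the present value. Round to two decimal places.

€239,929.64

Ordinary annuity of 144 payments, first payment at period 132.
Periodic rate r = 0.055/12 per month; n is counted in months.
The ordinary-annuity PV formula values the stream one period before the first payment (period 131); discount that back 131 periods:
PV₀ = 4,150 × [1 − (1+r)^−144] / r × (1+r)^−131 = €239,929.64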